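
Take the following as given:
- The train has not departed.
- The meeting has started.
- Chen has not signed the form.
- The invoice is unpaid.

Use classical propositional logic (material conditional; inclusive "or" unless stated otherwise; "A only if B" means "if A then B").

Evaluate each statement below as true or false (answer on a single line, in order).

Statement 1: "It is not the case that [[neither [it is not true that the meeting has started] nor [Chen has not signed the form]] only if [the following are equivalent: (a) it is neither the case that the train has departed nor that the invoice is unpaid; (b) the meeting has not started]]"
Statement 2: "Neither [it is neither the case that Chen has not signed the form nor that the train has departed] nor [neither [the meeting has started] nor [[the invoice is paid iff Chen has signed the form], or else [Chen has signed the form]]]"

Let G = "the meeting has started" (True), D = "Chen has signed the form" (False), Q = "the train has departed" (False), K = "the invoice is paid" (False).

Statement 1: Parsed as not ((not G nor not D) -> ((Q nor not K) iff not G))

not G = not True = False
not D = not False = True
not G nor not D = False nor True = False
not K = not False = True
Q nor not K = False nor True = False
not G = not True = False
(Q nor not K) iff not G = False iff False = True
(not G nor not D) -> ((Q nor not K) iff not G) = False -> True = True
not ((not G nor not D) -> ((Q nor not K) iff not G)) = not True = False
Thus Statement 1 is false.

Statement 2: In symbols: (not D nor Q) nor (G nor ((K iff D) or D))

not D = not False = True
not D nor Q = True nor False = False
K iff D = False iff False = True
(K iff D) or D = True or False = True
G nor ((K iff D) or D) = True nor True = False
(not D nor Q) nor (G nor ((K iff D) or D)) = False nor False = True
Thus Statement 2 is true.

Statement 1 false / Statement 2 true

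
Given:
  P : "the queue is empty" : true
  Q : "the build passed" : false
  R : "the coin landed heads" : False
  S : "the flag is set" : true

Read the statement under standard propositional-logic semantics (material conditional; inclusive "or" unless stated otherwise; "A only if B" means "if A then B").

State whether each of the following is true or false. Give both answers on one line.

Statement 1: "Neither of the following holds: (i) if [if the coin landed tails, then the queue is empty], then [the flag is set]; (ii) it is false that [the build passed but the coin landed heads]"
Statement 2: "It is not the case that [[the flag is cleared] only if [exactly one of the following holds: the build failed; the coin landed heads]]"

Statement 1 F; Statement 2 F

Statement 1: This is ((not R -> P) -> S) nor not (Q and R).

not R = not False = True
not R -> P = True -> True = True
(not R -> P) -> S = True -> True = True
Q and R = False and False = False
not (Q and R) = not False = True
((not R -> P) -> S) nor not (Q and R) = True nor True = False
Hence Statement 1 is false.

Statement 2: Parsed as not (not S -> (not Q xor R))

not S = not True = False
not Q = not False = True
not Q xor R = True xor False = True
not S -> (not Q xor R) = False -> True = True
not (not S -> (not Q xor R)) = not True = False
Thus Statement 2 is false.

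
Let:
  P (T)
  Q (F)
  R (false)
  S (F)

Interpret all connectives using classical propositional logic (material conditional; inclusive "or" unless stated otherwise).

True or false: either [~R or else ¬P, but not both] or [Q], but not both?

True

This is (not R xor not P) xor Q.

not R = not False = True
not P = not True = False
not R xor not P = True xor False = True
(not R xor not P) xor Q = True xor False = True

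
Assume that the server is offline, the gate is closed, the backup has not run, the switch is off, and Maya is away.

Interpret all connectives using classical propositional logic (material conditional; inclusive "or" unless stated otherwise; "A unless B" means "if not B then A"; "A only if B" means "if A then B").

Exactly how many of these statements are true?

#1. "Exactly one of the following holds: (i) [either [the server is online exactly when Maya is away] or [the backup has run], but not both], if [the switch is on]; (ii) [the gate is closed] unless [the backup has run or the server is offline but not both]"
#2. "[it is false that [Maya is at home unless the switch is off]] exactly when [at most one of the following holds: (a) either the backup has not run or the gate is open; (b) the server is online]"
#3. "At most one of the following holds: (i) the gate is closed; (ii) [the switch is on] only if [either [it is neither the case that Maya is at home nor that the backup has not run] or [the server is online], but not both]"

Let S = "the switch is on" (F), P = "the server is online" (F), U = "Maya is at home" (F), R = "the backup has run" (F), Q = "the gate is open" (F).

#1: This is (S → ((P ↔ ¬U) ⊕ R)) ⊕ (¬Q ∨ (R ⊕ ¬P)).

¬U = ¬F = T
P ↔ ¬U = F ↔ T = F
(P ↔ ¬U) ⊕ R = F ⊕ F = F
S → ((P ↔ ¬U) ⊕ R) = F → F = T
¬Q = ¬F = T
¬P = ¬F = T
R ⊕ ¬P = F ⊕ T = T
¬Q ∨ (R ⊕ ¬P) = T ∨ T = T
(S → ((P ↔ ¬U) ⊕ R)) ⊕ (¬Q ∨ (R ⊕ ¬P)) = T ⊕ T = F
Thus #1 is false.

#2: Parsed as ¬(U ∨ ¬S) ↔ ((¬R ∨ Q) ↑ P)

¬S = ¬F = T
U ∨ ¬S = F ∨ T = T
¬(U ∨ ¬S) = ¬T = F
¬R = ¬F = T
¬R ∨ Q = T ∨ F = T
(¬R ∨ Q) ↑ P = T ↑ F = T
¬(U ∨ ¬S) ↔ ((¬R ∨ Q) ↑ P) = F ↔ T = F
Thus #2 is false.

#3: In symbols: ¬Q ↑ (S → ((U ↓ ¬R) ⊕ P))

¬Q = ¬F = T
¬R = ¬F = T
U ↓ ¬R = F ↓ T = F
(U ↓ ¬R) ⊕ P = F ⊕ F = F
S → ((U ↓ ¬R) ⊕ P) = F → F = T
¬Q ↑ (S → ((U ↓ ¬R) ⊕ P)) = T ↑ T = F
Thus #3 is false.

0 of the 3 statements are true (none).

0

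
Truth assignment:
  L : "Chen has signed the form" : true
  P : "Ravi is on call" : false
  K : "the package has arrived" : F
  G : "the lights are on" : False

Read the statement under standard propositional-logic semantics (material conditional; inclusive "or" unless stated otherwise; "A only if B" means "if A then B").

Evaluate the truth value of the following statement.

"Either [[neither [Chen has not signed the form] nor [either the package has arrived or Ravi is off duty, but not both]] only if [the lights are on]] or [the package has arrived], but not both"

In symbols: ((~L nor (K xor ~P)) -> G) xor K

~L = ~T = F
~P = ~F = T
K xor ~P = F xor T = T
~L nor (K xor ~P) = F nor T = F
(~L nor (K xor ~P)) -> G = F -> F = T
((~L nor (K xor ~P)) -> G) xor K = T xor F = T

True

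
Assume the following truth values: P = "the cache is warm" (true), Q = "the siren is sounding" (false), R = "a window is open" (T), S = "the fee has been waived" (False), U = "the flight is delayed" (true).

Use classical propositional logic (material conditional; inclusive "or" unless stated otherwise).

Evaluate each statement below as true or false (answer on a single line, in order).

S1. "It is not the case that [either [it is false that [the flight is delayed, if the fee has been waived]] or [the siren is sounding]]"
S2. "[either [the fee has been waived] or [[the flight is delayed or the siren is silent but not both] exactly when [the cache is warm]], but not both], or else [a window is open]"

S1 true, S2 true

S1: Parsed as ~(~(S -> U) | Q)

S -> U = F -> T = T
~(S -> U) = ~T = F
~(S -> U) | Q = F | F = F
~(~(S -> U) | Q) = ~F = T
Thus S1 is true.

S2: In symbols: (S xor ((U xor ~Q) <-> P)) | R

~Q = ~F = T
U xor ~Q = T xor T = F
(U xor ~Q) <-> P = F <-> T = F
S xor ((U xor ~Q) <-> P) = F xor F = F
(S xor ((U xor ~Q) <-> P)) | R = F | T = T
So S2 is true.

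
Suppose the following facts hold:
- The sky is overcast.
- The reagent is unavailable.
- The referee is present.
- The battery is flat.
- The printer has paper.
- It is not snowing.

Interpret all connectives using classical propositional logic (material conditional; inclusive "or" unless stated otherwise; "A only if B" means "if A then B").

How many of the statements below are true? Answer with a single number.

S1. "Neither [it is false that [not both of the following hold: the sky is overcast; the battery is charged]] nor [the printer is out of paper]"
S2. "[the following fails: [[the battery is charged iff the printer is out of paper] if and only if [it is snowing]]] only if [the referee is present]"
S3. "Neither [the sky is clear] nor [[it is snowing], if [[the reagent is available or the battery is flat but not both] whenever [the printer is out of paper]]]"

Let P = "the sky is overcast" (T), S = "the battery is charged" (F), U = "the printer has paper" (T), V = "it is snowing" (F), R = "the referee is present" (T), Q = "the reagent is available" (F).

S1: This is ¬(P ↑ S) ↓ ¬U.

P ↑ S = T ↑ F = T
¬(P ↑ S) = ¬T = F
¬U = ¬T = F
¬(P ↑ S) ↓ ¬U = F ↓ F = T
Hence S1 is true.

S2: Formalization: ¬((S ↔ ¬U) ↔ V) → R

¬U = ¬T = F
S ↔ ¬U = F ↔ F = T
(S ↔ ¬U) ↔ V = T ↔ F = F
¬((S ↔ ¬U) ↔ V) = ¬F = T
¬((S ↔ ¬U) ↔ V) → R = T → T = T
Thus S2 is true.

S3: Formalization: ¬P ↓ ((¬U → (Q ⊕ ¬S)) → V)

¬P = ¬T = F
¬U = ¬T = F
¬S = ¬F = T
Q ⊕ ¬S = F ⊕ T = T
¬U → (Q ⊕ ¬S) = F → T = T
(¬U → (Q ⊕ ¬S)) → V = T → F = F
¬P ↓ ((¬U → (Q ⊕ ¬S)) → V) = F ↓ F = T
So S3 is true.

3 of the 3 statements are true.

3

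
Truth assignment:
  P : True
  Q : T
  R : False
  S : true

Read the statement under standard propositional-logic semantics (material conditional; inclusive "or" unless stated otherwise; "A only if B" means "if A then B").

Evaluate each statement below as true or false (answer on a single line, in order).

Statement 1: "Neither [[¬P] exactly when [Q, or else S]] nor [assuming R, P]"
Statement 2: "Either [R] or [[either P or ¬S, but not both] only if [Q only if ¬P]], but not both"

Statement 1: This is (¬P ↔ (Q ∨ S)) ↓ (R → P).

¬P = ¬T = F
Q ∨ S = T ∨ T = T
¬P ↔ (Q ∨ S) = F ↔ T = F
R → P = F → T = T
(¬P ↔ (Q ∨ S)) ↓ (R → P) = F ↓ T = F
So Statement 1 is false.

Statement 2: Formalization: R ⊕ ((P ⊕ ¬S) → (Q → ¬P))

¬S = ¬T = F
P ⊕ ¬S = T ⊕ F = T
¬P = ¬T = F
Q → ¬P = T → F = F
(P ⊕ ¬S) → (Q → ¬P) = T → F = F
R ⊕ ((P ⊕ ¬S) → (Q → ¬P)) = F ⊕ F = F
Thus Statement 2 is false.

Statement 1 F / Statement 2 F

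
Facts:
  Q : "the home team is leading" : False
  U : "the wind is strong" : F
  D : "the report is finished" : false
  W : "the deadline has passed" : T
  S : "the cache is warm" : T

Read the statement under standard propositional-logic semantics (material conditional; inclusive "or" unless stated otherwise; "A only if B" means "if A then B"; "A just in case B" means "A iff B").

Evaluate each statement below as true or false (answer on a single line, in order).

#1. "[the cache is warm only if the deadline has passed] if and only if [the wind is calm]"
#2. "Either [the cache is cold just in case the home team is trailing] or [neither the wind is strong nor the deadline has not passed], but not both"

#1: Parsed as (S -> W) <-> ~U

S -> W = T -> T = T
~U = ~F = T
(S -> W) <-> ~U = T <-> T = T
Thus #1 is true.

#2: This is (~S <-> ~Q) xor (U nor ~W).

~S = ~T = F
~Q = ~F = T
~S <-> ~Q = F <-> T = F
~W = ~T = F
U nor ~W = F nor F = T
(~S <-> ~Q) xor (U nor ~W) = F xor T = T
Thus #2 is true.

#1 T / #2 T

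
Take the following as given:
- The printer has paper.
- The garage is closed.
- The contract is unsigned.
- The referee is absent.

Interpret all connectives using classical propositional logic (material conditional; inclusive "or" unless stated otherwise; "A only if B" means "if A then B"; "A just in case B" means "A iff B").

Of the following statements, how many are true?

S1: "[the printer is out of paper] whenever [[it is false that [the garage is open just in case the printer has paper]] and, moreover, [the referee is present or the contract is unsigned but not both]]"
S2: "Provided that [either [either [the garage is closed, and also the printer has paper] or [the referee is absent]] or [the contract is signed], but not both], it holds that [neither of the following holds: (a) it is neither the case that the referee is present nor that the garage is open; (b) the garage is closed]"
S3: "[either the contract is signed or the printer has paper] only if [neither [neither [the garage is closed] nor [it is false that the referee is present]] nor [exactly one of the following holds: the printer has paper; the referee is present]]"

Let L = "the garage is closed" (True), S = "the printer has paper" (True), G = "the referee is present" (False), U = "the contract is signed" (False).

S1: Parsed as (not (not L iff S) and (G xor not U)) -> not S

not L = not True = False
not L iff S = False iff True = False
not (not L iff S) = not False = True
not U = not False = True
G xor not U = False xor True = True
not (not L iff S) and (G xor not U) = True and True = True
not S = not True = False
(not (not L iff S) and (G xor not U)) -> not S = True -> False = False
So S1 is false.

S2: Formalization: (((L and S) or not G) xor U) -> ((G nor not L) nor L)

L and S = True and True = True
not G = not False = True
(L and S) or not G = True or True = True
((L and S) or not G) xor U = True xor False = True
not L = not True = False
G nor not L = False nor False = True
(G nor not L) nor L = True nor True = False
(((L and S) or not G) xor U) -> ((G nor not L) nor L) = True -> False = False
So S2 is false.

S3: This is (U or S) -> ((L nor not G) nor (S xor G)).

U or S = False or True = True
not G = not False = True
L nor not G = True nor True = False
S xor G = True xor False = True
(L nor not G) nor (S xor G) = False nor True = False
(U or S) -> ((L nor not G) nor (S xor G)) = True -> False = False
Thus S3 is false.

Count: 0.

0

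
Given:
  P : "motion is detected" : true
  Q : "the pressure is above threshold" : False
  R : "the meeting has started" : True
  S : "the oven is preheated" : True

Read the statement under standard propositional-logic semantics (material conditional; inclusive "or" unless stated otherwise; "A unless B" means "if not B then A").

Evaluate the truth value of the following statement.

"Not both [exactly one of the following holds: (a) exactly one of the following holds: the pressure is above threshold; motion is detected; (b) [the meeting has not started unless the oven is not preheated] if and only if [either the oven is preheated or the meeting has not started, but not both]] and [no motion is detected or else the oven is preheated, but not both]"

This is ((Q xor P) xor ((not R or not S) iff (S xor not R))) nand (not P xor S).

Q xor P = False xor True = True
not R = not True = False
not S = not True = False
not R or not S = False or False = False
not R = not True = False
S xor not R = True xor False = True
(not R or not S) iff (S xor not R) = False iff True = False
(Q xor P) xor ((not R or not S) iff (S xor not R)) = True xor False = True
not P = not True = False
not P xor S = False xor True = True
((Q xor P) xor ((not R or not S) iff (S xor not R))) nand (not P xor S) = True nand True = False

false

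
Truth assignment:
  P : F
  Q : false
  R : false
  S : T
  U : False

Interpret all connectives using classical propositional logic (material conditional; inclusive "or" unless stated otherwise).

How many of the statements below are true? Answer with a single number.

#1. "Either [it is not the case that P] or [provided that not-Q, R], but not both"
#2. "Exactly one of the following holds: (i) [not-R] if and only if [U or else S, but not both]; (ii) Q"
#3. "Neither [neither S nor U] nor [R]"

3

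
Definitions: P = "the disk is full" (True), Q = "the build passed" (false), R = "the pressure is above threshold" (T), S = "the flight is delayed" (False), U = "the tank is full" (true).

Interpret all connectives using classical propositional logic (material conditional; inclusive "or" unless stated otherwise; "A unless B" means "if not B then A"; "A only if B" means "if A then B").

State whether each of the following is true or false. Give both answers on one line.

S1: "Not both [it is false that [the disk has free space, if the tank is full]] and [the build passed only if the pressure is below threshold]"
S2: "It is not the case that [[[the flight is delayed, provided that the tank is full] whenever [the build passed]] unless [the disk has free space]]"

S1 False / S2 False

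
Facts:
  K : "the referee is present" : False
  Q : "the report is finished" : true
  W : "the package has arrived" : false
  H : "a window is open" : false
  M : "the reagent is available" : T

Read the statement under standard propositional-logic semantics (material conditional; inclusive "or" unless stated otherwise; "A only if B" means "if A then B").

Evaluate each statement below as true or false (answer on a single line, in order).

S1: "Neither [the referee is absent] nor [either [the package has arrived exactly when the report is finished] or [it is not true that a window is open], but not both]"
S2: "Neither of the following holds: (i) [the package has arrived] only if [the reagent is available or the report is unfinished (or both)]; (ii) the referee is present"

S1 False; S2 False

S1: Parsed as not K nor ((W iff Q) xor not H)

not K = not False = True
W iff Q = False iff True = False
not H = not False = True
(W iff Q) xor not H = False xor True = True
not K nor ((W iff Q) xor not H) = True nor True = False
So S1 is false.

S2: Parsed as (W -> (M or not Q)) nor K

not Q = not True = False
M or not Q = True or False = True
W -> (M or not Q) = False -> True = True
(W -> (M or not Q)) nor K = True nor False = False
Hence S2 is false.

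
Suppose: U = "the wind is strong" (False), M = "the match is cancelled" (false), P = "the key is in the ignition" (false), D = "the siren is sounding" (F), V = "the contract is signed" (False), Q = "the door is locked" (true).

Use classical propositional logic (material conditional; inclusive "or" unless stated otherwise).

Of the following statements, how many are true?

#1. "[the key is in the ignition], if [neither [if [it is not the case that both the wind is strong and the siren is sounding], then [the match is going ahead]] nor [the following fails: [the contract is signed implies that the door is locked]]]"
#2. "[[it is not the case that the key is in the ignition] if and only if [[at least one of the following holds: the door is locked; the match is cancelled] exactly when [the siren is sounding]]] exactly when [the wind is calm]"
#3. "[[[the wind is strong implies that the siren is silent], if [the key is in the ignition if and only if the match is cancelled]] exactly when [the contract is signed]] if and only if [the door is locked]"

1

#1: This is (((U ↑ D) → ¬M) ↓ ¬(V → Q)) → P.

U ↑ D = F ↑ F = T
¬M = ¬F = T
(U ↑ D) → ¬M = T → T = T
V → Q = F → T = T
¬(V → Q) = ¬T = F
((U ↑ D) → ¬M) ↓ ¬(V → Q) = T ↓ F = F
(((U ↑ D) → ¬M) ↓ ¬(V → Q)) → P = F → F = T
So #1 is true.

#2: This is (¬P ↔ ((Q ∨ M) ↔ D)) ↔ ¬U.

¬P = ¬F = T
Q ∨ M = T ∨ F = T
(Q ∨ M) ↔ D = T ↔ F = F
¬P ↔ ((Q ∨ M) ↔ D) = T ↔ F = F
¬U = ¬F = T
(¬P ↔ ((Q ∨ M) ↔ D)) ↔ ¬U = F ↔ T = F
Thus #2 is false.

#3: Parsed as (((P ↔ M) → (U → ¬D)) ↔ V) ↔ Q

P ↔ M = F ↔ F = T
¬D = ¬F = T
U → ¬D = F → T = T
(P ↔ M) → (U → ¬D) = T → T = T
((P ↔ M) → (U → ¬D)) ↔ V = T ↔ F = F
(((P ↔ M) → (U → ¬D)) ↔ V) ↔ Q = F ↔ T = F
Thus #3 is false.

1 of the 3 statements is true (#1).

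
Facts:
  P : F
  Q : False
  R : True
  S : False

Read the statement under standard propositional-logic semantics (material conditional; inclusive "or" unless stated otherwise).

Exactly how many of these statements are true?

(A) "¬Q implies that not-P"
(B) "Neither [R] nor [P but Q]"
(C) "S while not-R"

1

(A): This is ~Q -> ~P.

~Q = ~F = T
~P = ~F = T
~Q -> ~P = T -> T = T
So (A) is true.

(B): Parsed as R nor (P & Q)

P & Q = F & F = F
R nor (P & Q) = T nor F = F
Thus (B) is false.

(C): This is S & ~R.

~R = ~T = F
S & ~R = F & F = F
Thus (C) is false.

Count: 1.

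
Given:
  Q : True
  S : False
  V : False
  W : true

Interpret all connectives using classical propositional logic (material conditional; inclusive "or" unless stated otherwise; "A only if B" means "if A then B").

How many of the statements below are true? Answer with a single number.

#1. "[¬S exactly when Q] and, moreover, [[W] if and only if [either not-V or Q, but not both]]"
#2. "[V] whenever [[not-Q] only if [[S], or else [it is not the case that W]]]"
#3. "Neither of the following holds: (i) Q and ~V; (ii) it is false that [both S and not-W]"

0

#1: This is (¬S ↔ Q) ∧ (W ↔ (¬V ⊕ Q)).

¬S = ¬F = T
¬S ↔ Q = T ↔ T = T
¬V = ¬F = T
¬V ⊕ Q = T ⊕ T = F
W ↔ (¬V ⊕ Q) = T ↔ F = F
(¬S ↔ Q) ∧ (W ↔ (¬V ⊕ Q)) = T ∧ F = F
So #1 is false.

#2: This is (¬Q → (S ∨ ¬W)) → V.

¬Q = ¬T = F
¬W = ¬T = F
S ∨ ¬W = F ∨ F = F
¬Q → (S ∨ ¬W) = F → F = T
(¬Q → (S ∨ ¬W)) → V = T → F = F
So #2 is false.

#3: This is (Q ∧ ¬V) ↓ ¬(S ∧ ¬W).

¬V = ¬F = T
Q ∧ ¬V = T ∧ T = T
¬W = ¬T = F
S ∧ ¬W = F ∧ F = F
¬(S ∧ ¬W) = ¬F = T
(Q ∧ ¬V) ↓ ¬(S ∧ ¬W) = T ↓ T = F
Hence #3 is false.

Count: 0.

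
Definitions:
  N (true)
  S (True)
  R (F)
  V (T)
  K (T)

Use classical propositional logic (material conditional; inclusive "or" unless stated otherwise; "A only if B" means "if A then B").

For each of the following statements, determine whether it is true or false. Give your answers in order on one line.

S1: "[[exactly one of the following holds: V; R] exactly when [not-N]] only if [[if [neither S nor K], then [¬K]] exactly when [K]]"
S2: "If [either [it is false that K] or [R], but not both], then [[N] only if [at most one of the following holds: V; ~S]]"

S1: Parsed as ((V xor R) iff not N) -> (((S nor K) -> not K) iff K)

V xor R = True xor False = True
not N = not True = False
(V xor R) iff not N = True iff False = False
S nor K = True nor True = False
not K = not True = False
(S nor K) -> not K = False -> False = True
((S nor K) -> not K) iff K = True iff True = True
((V xor R) iff not N) -> (((S nor K) -> not K) iff K) = False -> True = True
So S1 is true.

S2: Formalization: (not K xor R) -> (N -> (V nand not S))

not K = not True = False
not K xor R = False xor False = False
not S = not True = False
V nand not S = True nand False = True
N -> (V nand not S) = True -> True = True
(not K xor R) -> (N -> (V nand not S)) = False -> True = True
Thus S2 is true.

S1 True; S2 True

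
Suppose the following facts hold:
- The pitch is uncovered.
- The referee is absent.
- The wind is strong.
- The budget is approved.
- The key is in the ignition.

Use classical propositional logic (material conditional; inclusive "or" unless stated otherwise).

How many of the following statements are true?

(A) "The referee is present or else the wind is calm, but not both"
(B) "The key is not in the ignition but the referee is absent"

0

Let R = "the referee is present" (F), D = "the wind is strong" (T), W = "the key is in the ignition" (T).

(A): This is R ⊕ ¬D.

¬D = ¬T = F
R ⊕ ¬D = F ⊕ F = F
Hence (A) is false.

(B): Parsed as ¬W ∧ ¬R

¬W = ¬T = F
¬R = ¬F = T
¬W ∧ ¬R = F ∧ T = F
Thus (B) is false.

Count: 0.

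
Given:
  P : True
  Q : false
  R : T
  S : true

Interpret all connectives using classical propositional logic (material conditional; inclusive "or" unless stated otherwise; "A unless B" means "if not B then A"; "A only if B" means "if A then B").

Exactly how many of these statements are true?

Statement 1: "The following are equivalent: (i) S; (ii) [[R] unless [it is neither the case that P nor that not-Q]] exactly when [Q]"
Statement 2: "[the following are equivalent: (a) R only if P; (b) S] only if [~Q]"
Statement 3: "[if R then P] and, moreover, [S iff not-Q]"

Statement 1: Formalization: S ↔ ((R ∨ (P ↓ ¬Q)) ↔ Q)

¬Q = ¬F = T
P ↓ ¬Q = T ↓ T = F
R ∨ (P ↓ ¬Q) = T ∨ F = T
(R ∨ (P ↓ ¬Q)) ↔ Q = T ↔ F = F
S ↔ ((R ∨ (P ↓ ¬Q)) ↔ Q) = T ↔ F = F
So Statement 1 is false.

Statement 2: This is ((R → P) ↔ S) → ¬Q.

R → P = T → T = T
(R → P) ↔ S = T ↔ T = T
¬Q = ¬F = T
((R → P) ↔ S) → ¬Q = T → T = T
Thus Statement 2 is true.

Statement 3: In symbols: (R → P) ∧ (S ↔ ¬Q)

R → P = T → T = T
¬Q = ¬F = T
S ↔ ¬Q = T ↔ T = T
(R → P) ∧ (S ↔ ¬Q) = T ∧ T = T
So Statement 3 is true.

Count: 2.

2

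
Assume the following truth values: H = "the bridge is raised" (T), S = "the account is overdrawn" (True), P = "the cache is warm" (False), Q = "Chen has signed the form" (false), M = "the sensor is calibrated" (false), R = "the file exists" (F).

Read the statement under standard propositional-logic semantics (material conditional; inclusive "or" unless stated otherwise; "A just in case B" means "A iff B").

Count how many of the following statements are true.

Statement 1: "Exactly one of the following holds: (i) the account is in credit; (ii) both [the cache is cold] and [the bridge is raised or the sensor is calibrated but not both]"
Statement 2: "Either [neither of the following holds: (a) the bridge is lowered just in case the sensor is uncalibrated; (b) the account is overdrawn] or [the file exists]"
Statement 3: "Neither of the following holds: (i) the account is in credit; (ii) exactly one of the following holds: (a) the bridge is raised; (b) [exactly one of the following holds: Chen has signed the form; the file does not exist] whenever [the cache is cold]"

Statement 1: In symbols: ¬S ⊕ (¬P ∧ (H ⊕ M))

¬S = ¬T = F
¬P = ¬F = T
H ⊕ M = T ⊕ F = T
¬P ∧ (H ⊕ M) = T ∧ T = T
¬S ⊕ (¬P ∧ (H ⊕ M)) = F ⊕ T = T
Hence Statement 1 is true.

Statement 2: Formalization: ((¬H ↔ ¬M) ↓ S) ∨ R

¬H = ¬T = F
¬M = ¬F = T
¬H ↔ ¬M = F ↔ T = F
(¬H ↔ ¬M) ↓ S = F ↓ T = F
((¬H ↔ ¬M) ↓ S) ∨ R = F ∨ F = F
So Statement 2 is false.

Statement 3: Formalization: ¬S ↓ (H ⊕ (¬P → (Q ⊕ ¬R)))

¬S = ¬T = F
¬P = ¬F = T
¬R = ¬F = T
Q ⊕ ¬R = F ⊕ T = T
¬P → (Q ⊕ ¬R) = T → T = T
H ⊕ (¬P → (Q ⊕ ¬R)) = T ⊕ T = F
¬S ↓ (H ⊕ (¬P → (Q ⊕ ¬R))) = F ↓ F = T
Hence Statement 3 is true.

2 of the 3 statements are true.

2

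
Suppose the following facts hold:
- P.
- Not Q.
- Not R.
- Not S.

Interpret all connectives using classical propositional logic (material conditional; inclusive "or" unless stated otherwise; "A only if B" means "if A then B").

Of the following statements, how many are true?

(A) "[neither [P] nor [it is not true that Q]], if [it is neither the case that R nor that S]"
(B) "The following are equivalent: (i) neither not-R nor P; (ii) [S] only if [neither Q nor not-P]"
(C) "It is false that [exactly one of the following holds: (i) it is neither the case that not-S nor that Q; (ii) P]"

0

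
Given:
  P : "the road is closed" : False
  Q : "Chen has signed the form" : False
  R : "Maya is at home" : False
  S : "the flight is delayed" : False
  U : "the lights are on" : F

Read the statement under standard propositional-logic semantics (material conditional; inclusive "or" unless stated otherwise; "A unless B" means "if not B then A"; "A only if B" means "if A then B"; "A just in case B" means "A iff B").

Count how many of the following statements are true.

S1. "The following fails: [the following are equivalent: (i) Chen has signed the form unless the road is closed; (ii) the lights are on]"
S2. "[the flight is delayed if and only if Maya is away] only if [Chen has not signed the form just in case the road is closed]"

1

S1: Parsed as ¬((Q ∨ P) ↔ U)

Q ∨ P = F ∨ F = F
(Q ∨ P) ↔ U = F ↔ F = T
¬((Q ∨ P) ↔ U) = ¬T = F
Hence S1 is false.

S2: Formalization: (S ↔ ¬R) → (¬Q ↔ P)

¬R = ¬F = T
S ↔ ¬R = F ↔ T = F
¬Q = ¬F = T
¬Q ↔ P = T ↔ F = F
(S ↔ ¬R) → (¬Q ↔ P) = F → F = T
So S2 is true.

True statements: 1 (S2).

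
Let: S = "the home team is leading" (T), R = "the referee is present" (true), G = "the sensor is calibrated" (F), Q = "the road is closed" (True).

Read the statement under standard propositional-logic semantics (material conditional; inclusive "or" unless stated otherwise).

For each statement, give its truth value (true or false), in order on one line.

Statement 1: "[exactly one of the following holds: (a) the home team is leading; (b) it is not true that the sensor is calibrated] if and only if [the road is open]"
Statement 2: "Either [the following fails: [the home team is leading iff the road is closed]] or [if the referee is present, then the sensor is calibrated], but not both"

Statement 1 True / Statement 2 False

Statement 1: This is (S xor not G) iff not Q.

not G = not False = True
S xor not G = True xor True = False
not Q = not True = False
(S xor not G) iff not Q = False iff False = True
Thus Statement 1 is true.

Statement 2: In symbols: not (S iff Q) xor (R -> G)

S iff Q = True iff True = True
not (S iff Q) = not True = False
R -> G = True -> False = False
not (S iff Q) xor (R -> G) = False xor False = False
Thus Statement 2 is false.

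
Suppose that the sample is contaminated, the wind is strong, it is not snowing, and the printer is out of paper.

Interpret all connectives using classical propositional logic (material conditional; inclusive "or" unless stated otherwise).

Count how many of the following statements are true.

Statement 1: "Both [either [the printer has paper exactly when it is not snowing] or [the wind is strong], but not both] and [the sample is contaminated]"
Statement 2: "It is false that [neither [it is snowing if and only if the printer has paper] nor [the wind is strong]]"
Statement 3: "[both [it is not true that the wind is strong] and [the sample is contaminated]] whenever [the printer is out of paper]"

Let M = "the printer has paper" (False), S = "it is snowing" (False), V = "the wind is strong" (True), W = "the sample is contaminated" (True).

Statement 1: Parsed as ((M iff not S) xor V) and W

not S = not False = True
M iff not S = False iff True = False
(M iff not S) xor V = False xor True = True
((M iff not S) xor V) and W = True and True = True
So Statement 1 is true.

Statement 2: Formalization: not ((S iff M) nor V)

S iff M = False iff False = True
(S iff M) nor V = True nor True = False
not ((S iff M) nor V) = not False = True
Hence Statement 2 is true.

Statement 3: In symbols: not M -> (not V and W)

not M = not False = True
not V = not True = False
not V and W = False and True = False
not M -> (not V and W) = True -> False = False
So Statement 3 is false.

2 of the 3 statements are true.

2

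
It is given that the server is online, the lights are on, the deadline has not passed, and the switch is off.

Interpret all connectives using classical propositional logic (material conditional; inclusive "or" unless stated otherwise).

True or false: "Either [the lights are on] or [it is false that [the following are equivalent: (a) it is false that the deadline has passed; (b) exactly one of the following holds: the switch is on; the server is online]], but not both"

Let Q = "the lights are on" (True), R = "the deadline has passed" (False), S = "the switch is on" (False), P = "the server is online" (True).
This is Q xor not (not R iff (S xor P)).

not R = not False = True
S xor P = False xor True = True
not R iff (S xor P) = True iff True = True
not (not R iff (S xor P)) = not True = False
Q xor not (not R iff (S xor P)) = True xor False = True

True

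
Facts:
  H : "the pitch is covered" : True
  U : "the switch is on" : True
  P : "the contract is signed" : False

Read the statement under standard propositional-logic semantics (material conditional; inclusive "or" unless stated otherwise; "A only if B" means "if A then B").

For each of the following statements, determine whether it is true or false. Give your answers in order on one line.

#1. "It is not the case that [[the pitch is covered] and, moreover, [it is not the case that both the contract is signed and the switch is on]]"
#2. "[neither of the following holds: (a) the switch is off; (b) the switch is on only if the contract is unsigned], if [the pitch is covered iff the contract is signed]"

#1: This is ~(H & (P nand U)).

P nand U = F nand T = T
H & (P nand U) = T & T = T
~(H & (P nand U)) = ~T = F
Hence #1 is false.

#2: Formalization: (H <-> P) -> (~U nor (U -> ~P))

H <-> P = T <-> F = F
~U = ~T = F
~P = ~F = T
U -> ~P = T -> T = T
~U nor (U -> ~P) = F nor T = F
(H <-> P) -> (~U nor (U -> ~P)) = F -> F = T
Thus #2 is true.

#1 false / #2 true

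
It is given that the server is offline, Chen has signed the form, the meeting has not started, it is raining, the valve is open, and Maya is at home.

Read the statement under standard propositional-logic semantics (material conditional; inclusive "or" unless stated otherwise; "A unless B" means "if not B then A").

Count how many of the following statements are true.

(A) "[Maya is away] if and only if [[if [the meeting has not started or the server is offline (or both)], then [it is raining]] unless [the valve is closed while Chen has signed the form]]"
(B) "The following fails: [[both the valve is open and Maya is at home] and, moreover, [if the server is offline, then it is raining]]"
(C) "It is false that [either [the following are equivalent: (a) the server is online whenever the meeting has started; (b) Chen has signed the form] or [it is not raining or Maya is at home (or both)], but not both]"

1

Let R = "Maya is at home" (True), K = "the meeting has started" (False), N = "the server is online" (False), H = "it is raining" (True), S = "the valve is open" (True), P = "Chen has signed the form" (True).

(A): Formalization: not R iff (((not K or not N) -> H) or (not S and P))

not R = not True = False
not K = not False = True
not N = not False = True
not K or not N = True or True = True
(not K or not N) -> H = True -> True = True
not S = not True = False
not S and P = False and True = False
((not K or not N) -> H) or (not S and P) = True or False = True
not R iff (((not K or not N) -> H) or (not S and P)) = False iff True = False
So (A) is false.

(B): Parsed as not ((S and R) and (not N -> H))

S and R = True and True = True
not N = not False = True
not N -> H = True -> True = True
(S and R) and (not N -> H) = True and True = True
not ((S and R) and (not N -> H)) = not True = False
So (B) is false.

(C): Formalization: not (((K -> N) iff P) xor (not H or R))

K -> N = False -> False = True
(K -> N) iff P = True iff True = True
not H = not True = False
not H or R = False or True = True
((K -> N) iff P) xor (not H or R) = True xor True = False
not (((K -> N) iff P) xor (not H or R)) = not False = True
So (C) is true.

Count: 1.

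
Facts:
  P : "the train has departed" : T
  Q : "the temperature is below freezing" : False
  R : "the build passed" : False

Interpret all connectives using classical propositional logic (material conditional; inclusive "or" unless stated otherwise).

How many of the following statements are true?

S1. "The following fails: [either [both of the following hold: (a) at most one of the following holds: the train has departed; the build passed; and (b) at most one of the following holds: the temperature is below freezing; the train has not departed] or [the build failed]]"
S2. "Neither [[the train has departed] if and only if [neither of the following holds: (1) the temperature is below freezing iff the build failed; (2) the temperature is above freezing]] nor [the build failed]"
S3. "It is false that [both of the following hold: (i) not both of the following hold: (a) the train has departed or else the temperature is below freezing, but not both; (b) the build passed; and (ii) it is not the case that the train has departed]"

S1: In symbols: not (((P nand R) and (Q nand not P)) or not R)

P nand R = True nand False = True
not P = not True = False
Q nand not P = False nand False = True
(P nand R) and (Q nand not P) = True and True = True
not R = not False = True
((P nand R) and (Q nand not P)) or not R = True or True = True
not (((P nand R) and (Q nand not P)) or not R) = not True = False
So S1 is false.

S2: In symbols: (P iff ((Q iff not R) nor not Q)) nor not R

not R = not False = True
Q iff not R = False iff True = False
not Q = not False = True
(Q iff not R) nor not Q = False nor True = False
P iff ((Q iff not R) nor not Q) = True iff False = False
not R = not False = True
(P iff ((Q iff not R) nor not Q)) nor not R = False nor True = False
Hence S2 is false.

S3: Formalization: not (((P xor Q) nand R) and not P)

P xor Q = True xor False = True
(P xor Q) nand R = True nand False = True
not P = not True = False
((P xor Q) nand R) and not P = True and False = False
not (((P xor Q) nand R) and not P) = not False = True
Hence S3 is true.

True statements: 1.

1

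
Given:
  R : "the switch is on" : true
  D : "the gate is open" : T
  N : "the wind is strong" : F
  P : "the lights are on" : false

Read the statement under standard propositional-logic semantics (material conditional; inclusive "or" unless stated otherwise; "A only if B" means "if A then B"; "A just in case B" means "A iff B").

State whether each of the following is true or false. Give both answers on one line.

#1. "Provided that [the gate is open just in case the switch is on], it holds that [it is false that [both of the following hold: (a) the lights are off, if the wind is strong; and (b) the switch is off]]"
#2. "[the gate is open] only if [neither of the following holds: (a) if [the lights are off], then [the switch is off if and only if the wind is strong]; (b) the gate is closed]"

#1 True; #2 False

#1: Parsed as (D ↔ R) → ¬((N → ¬P) ∧ ¬R)

D ↔ R = T ↔ T = T
¬P = ¬F = T
N → ¬P = F → T = T
¬R = ¬T = F
(N → ¬P) ∧ ¬R = T ∧ F = F
¬((N → ¬P) ∧ ¬R) = ¬F = T
(D ↔ R) → ¬((N → ¬P) ∧ ¬R) = T → T = T
Hence #1 is true.

#2: Parsed as D → ((¬P → (¬R ↔ N)) ↓ ¬D)

¬P = ¬F = T
¬R = ¬T = F
¬R ↔ N = F ↔ F = T
¬P → (¬R ↔ N) = T → T = T
¬D = ¬T = F
(¬P → (¬R ↔ N)) ↓ ¬D = T ↓ F = F
D → ((¬P → (¬R ↔ N)) ↓ ¬D) = T → F = F
So #2 is false.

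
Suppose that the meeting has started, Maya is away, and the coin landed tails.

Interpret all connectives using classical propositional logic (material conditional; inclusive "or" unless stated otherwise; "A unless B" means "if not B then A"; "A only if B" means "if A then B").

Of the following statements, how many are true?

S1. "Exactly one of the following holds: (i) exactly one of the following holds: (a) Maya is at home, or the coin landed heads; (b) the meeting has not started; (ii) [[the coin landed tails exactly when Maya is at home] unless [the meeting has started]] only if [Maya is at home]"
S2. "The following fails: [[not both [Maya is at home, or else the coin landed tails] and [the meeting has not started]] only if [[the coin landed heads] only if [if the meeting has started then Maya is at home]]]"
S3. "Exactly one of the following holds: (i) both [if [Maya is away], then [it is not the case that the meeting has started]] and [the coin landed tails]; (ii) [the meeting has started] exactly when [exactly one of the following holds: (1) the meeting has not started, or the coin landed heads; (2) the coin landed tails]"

Let Q = "Maya is at home" (F), R = "the coin landed heads" (F), P = "the meeting has started" (T).

S1: In symbols: ((Q ∨ R) ⊕ ¬P) ⊕ (((¬R ↔ Q) ∨ P) → Q)

Q ∨ R = F ∨ F = F
¬P = ¬T = F
(Q ∨ R) ⊕ ¬P = F ⊕ F = F
¬R = ¬F = T
¬R ↔ Q = T ↔ F = F
(¬R ↔ Q) ∨ P = F ∨ T = T
((¬R ↔ Q) ∨ P) → Q = T → F = F
((Q ∨ R) ⊕ ¬P) ⊕ (((¬R ↔ Q) ∨ P) → Q) = F ⊕ F = F
Thus S1 is false.

S2: This is ¬(((Q ∨ ¬R) ↑ ¬P) → (R → (P → Q))).

¬R = ¬F = T
Q ∨ ¬R = F ∨ T = T
¬P = ¬T = F
(Q ∨ ¬R) ↑ ¬P = T ↑ F = T
P → Q = T → F = F
R → (P → Q) = F → F = T
((Q ∨ ¬R) ↑ ¬P) → (R → (P → Q)) = T → T = T
¬(((Q ∨ ¬R) ↑ ¬P) → (R → (P → Q))) = ¬T = F
Hence S2 is false.

S3: Formalization: ((¬Q → ¬P) ∧ ¬R) ⊕ (P ↔ ((¬P ∨ R) ⊕ ¬R))

¬Q = ¬F = T
¬P = ¬T = F
¬Q → ¬P = T → F = F
¬R = ¬F = T
(¬Q → ¬P) ∧ ¬R = F ∧ T = F
¬P = ¬T = F
¬P ∨ R = F ∨ F = F
¬R = ¬F = T
(¬P ∨ R) ⊕ ¬R = F ⊕ T = T
P ↔ ((¬P ∨ R) ⊕ ¬R) = T ↔ T = T
((¬Q → ¬P) ∧ ¬R) ⊕ (P ↔ ((¬P ∨ R) ⊕ ¬R)) = F ⊕ T = T
Thus S3 is true.

1 of the 3 statements is true (S3).

1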